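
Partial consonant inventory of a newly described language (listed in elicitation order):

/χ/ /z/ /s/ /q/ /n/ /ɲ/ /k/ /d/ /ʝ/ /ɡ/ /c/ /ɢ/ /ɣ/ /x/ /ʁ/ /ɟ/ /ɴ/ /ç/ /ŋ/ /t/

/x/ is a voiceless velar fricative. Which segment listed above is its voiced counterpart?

The voiced counterpart is a voiced velar fricative — in this inventory, /ɣ/.

/ɣ/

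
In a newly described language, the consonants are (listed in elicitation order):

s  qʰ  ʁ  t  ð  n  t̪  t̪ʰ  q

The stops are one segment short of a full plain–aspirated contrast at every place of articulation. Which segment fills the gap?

place of articulation  plain     aspirated
dental            t̪        t̪ʰ     
alveolar          t         —       
uvular            q         qʰ      
The alveolar row has no aspirated member, so the gap is the aspirated alveolar stop /tʰ/.

/tʰ/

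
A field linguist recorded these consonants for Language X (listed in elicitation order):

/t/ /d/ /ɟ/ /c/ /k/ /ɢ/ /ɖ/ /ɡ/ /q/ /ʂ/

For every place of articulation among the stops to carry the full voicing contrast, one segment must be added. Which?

/ʈ/

place of articulation  voiceless  voiced  
alveolar          t         d       
retroflex         —         ɖ       
palatal           c         ɟ       
velar             k         ɡ       
uvular            q         ɢ       
The retroflex row has no voiceless member, so the gap is the voiceless retroflex stop /ʈ/.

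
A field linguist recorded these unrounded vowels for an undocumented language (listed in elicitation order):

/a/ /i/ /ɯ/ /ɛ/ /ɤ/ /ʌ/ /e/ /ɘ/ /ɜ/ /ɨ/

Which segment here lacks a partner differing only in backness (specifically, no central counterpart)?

High: /i/ ~ /ɨ/ ~ /ɯ/
High-mid: /e/ ~ /ɘ/ ~ /ɤ/
Low-mid: /ɛ/ ~ /ɜ/ ~ /ʌ/
Low: only /a/ (front); no central partner.
So /a/ is the unpaired segment.

/a/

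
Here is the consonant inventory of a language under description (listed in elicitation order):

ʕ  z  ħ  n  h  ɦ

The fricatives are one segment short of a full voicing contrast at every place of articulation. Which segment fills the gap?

/s/

Voiceless: /ħ/ (pharyngeal), /h/ (glottal).
Voiced: /z/ (alveolar), /ʕ/ (pharyngeal), /ɦ/ (glottal).
The alveolar row has no voiceless member, so the gap is the voiceless alveolar fricative /s/.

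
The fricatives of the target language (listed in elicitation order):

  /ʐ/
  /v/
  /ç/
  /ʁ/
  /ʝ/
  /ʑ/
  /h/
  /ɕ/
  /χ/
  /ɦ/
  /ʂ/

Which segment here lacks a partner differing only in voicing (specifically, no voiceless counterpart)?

/v/

Retroflex: /ʂ/ ~ /ʐ/
Alveolo-palatal: /ɕ/ ~ /ʑ/
Palatal: /ç/ ~ /ʝ/
Uvular: /χ/ ~ /ʁ/
Glottal: /h/ ~ /ɦ/
Labiodental: only /v/ (voiced); no voiceless partner.
So /v/ is the unpaired segment.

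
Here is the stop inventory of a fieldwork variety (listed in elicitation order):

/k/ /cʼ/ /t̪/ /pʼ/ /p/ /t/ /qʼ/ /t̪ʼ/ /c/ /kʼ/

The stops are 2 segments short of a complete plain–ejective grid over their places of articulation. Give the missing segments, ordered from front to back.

bilabial: plain /p/, ejective /pʼ/.
dental: plain /t̪/, ejective /t̪ʼ/.
alveolar: plain /t/, ejective —.
palatal: plain /c/, ejective /cʼ/.
velar: plain /k/, ejective /kʼ/.
uvular: plain —, ejective /qʼ/.
Gaps, from front to back: alveolar lacks ejective (/tʼ/); uvular lacks plain (/q/).

/tʼ/, /q/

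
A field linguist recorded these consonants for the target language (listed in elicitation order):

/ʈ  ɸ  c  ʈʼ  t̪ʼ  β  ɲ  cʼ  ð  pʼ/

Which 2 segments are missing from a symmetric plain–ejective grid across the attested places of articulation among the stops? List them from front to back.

/p/, /t̪/

Plain: /ʈ/ (retroflex), /c/ (palatal).
Ejective: /pʼ/ (bilabial), /t̪ʼ/ (dental), /ʈʼ/ (retroflex), /cʼ/ (palatal).
Gaps, from front to back: bilabial lacks plain (/p/); dental lacks plain (/t̪/).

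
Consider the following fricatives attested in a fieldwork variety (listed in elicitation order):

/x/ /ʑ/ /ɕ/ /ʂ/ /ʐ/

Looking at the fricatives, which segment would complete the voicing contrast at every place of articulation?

Voiceless: /ʂ/ (retroflex), /ɕ/ (alveolo-palatal), /x/ (velar).
Voiced: /ʐ/ (retroflex), /ʑ/ (alveolo-palatal).
The velar row has no voiced member, so the gap is the voiced velar fricative /ɣ/.

/ɣ/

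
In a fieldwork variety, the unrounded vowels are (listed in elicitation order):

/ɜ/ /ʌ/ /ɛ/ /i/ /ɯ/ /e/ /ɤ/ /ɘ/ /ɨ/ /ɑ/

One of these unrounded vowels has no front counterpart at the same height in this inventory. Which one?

/ɑ/

High: /i/ ~ /ɨ/ ~ /ɯ/
High-mid: /e/ ~ /ɘ/ ~ /ɤ/
Low-mid: /ɛ/ ~ /ɜ/ ~ /ʌ/
Low: only /ɑ/ (back); no front partner.
So /ɑ/ is the unpaired segment.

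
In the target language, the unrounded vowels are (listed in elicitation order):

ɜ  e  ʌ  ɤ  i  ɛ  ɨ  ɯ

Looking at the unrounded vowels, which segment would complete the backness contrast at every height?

Front: /i/ (high), /e/ (high-mid), /ɛ/ (low-mid).
Central: /ɨ/ (high), /ɜ/ (low-mid).
Back: /ɯ/ (high), /ɤ/ (high-mid), /ʌ/ (low-mid).
The high-mid row has no central member, so the gap is the high-mid central unrounded vowel /ɘ/.

/ɘ/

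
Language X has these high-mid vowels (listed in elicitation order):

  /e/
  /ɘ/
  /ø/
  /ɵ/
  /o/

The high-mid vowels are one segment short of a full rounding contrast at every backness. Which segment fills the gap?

front: unrounded /e/, rounded /ø/.
central: unrounded /ɘ/, rounded /ɵ/.
back: unrounded —, rounded /o/.
The back row has no unrounded member, so the gap is the back unrounded vowel /ɤ/.

/ɤ/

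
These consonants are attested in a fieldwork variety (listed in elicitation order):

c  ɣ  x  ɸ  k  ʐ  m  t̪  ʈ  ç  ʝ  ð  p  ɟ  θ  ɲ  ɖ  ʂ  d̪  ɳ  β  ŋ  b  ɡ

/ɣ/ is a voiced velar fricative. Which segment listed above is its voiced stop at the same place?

The voiced stop at the same place is a voiced velar stop — in this inventory, /ɡ/.

/ɡ/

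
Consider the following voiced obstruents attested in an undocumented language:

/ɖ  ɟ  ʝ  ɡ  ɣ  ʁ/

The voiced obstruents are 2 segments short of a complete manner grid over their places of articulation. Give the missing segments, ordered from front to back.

Stop: /ɖ/ (retroflex), /ɟ/ (palatal), /ɡ/ (velar).
Fricative: /ʝ/ (palatal), /ɣ/ (velar), /ʁ/ (uvular).
Gaps, from front to back: retroflex lacks fricative (/ʐ/); uvular lacks stop (/ɢ/).

/ʐ/, /ɢ/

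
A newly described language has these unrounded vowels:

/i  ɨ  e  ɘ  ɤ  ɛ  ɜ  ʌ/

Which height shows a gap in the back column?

high

height            front     central   back    
high              i         ɨ         —       
high-mid          e         ɘ         ɤ       
low-mid           ɛ         ɜ         ʌ       
Every height has a back member except high, where /ɯ/ would be expected.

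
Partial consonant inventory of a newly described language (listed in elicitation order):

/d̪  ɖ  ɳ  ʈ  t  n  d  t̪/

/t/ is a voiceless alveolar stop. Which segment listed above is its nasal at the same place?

The nasal at the same place is an alveolar nasal — in this inventory, /n/.

/n/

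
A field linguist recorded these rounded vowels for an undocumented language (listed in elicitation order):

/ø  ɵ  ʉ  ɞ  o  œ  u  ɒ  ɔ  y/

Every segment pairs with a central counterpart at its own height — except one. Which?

/ɒ/

High: /y/ ~ /ʉ/ ~ /u/
High-mid: /ø/ ~ /ɵ/ ~ /o/
Low-mid: /œ/ ~ /ɞ/ ~ /ɔ/
Low: only /ɒ/ (back); no central partner.
So /ɒ/ is the unpaired segment.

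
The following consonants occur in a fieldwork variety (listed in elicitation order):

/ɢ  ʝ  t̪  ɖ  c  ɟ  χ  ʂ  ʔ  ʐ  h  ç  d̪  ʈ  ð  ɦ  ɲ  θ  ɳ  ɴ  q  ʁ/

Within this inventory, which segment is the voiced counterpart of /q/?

/q/ is a voiceless uvular stop.
The voiced counterpart is a voiced uvular stop — in this inventory, /ɢ/.

/ɢ/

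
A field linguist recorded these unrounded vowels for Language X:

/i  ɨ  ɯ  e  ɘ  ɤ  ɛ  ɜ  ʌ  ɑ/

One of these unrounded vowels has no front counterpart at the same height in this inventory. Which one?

High: /i/ ~ /ɨ/ ~ /ɯ/
High-mid: /e/ ~ /ɘ/ ~ /ɤ/
Low-mid: /ɛ/ ~ /ɜ/ ~ /ʌ/
Low: only /ɑ/ (back); no front partner.
So /ɑ/ is the unpaired segment.

/ɑ/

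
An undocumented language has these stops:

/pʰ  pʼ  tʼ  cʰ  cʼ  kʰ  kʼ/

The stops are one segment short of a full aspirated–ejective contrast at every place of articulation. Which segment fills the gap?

bilabial: aspirated /pʰ/, ejective /pʼ/.
alveolar: aspirated —, ejective /tʼ/.
palatal: aspirated /cʰ/, ejective /cʼ/.
velar: aspirated /kʰ/, ejective /kʼ/.
The alveolar row has no aspirated member, so the gap is the aspirated alveolar stop /tʰ/.

/tʰ/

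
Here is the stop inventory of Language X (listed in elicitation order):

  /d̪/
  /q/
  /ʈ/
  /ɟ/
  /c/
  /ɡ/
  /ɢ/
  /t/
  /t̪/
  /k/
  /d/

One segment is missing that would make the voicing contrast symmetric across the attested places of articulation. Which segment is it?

/ɖ/

place of articulation  voiceless  voiced  
dental            t̪        d̪      
alveolar          t         d       
retroflex         ʈ         —       
palatal           c         ɟ       
velar             k         ɡ       
uvular            q         ɢ       
The retroflex row has no voiced member, so the gap is the voiced retroflex stop /ɖ/.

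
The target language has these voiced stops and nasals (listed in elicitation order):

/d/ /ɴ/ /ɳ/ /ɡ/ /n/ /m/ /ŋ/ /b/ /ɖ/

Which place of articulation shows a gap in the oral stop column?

uvular

place of articulation  oral stop  nasal   
bilabial          b         m       
alveolar          d         n       
retroflex         ɖ         ɳ       
velar             ɡ         ŋ       
uvular            —         ɴ       
Every place of articulation has an oral stop member except uvular, where /ɢ/ would be expected.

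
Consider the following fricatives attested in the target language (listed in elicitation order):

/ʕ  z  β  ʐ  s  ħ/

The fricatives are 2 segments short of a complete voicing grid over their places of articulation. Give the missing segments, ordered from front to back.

bilabial: voiceless —, voiced /β/.
alveolar: voiceless /s/, voiced /z/.
retroflex: voiceless —, voiced /ʐ/.
pharyngeal: voiceless /ħ/, voiced /ʕ/.
Gaps, from front to back: bilabial lacks voiceless (/ɸ/); retroflex lacks voiceless (/ʂ/).

/ɸ/, /ʂ/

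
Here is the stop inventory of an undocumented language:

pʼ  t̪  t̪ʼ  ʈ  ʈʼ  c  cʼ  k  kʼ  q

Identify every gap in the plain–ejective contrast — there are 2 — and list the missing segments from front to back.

place of articulation  plain     ejective
bilabial          —         pʼ      
dental            t̪        t̪ʼ     
retroflex         ʈ         ʈʼ      
palatal           c         cʼ      
velar             k         kʼ      
uvular            q         —       
Gaps, from front to back: bilabial lacks plain (/p/); uvular lacks ejective (/qʼ/).

/p/, /qʼ/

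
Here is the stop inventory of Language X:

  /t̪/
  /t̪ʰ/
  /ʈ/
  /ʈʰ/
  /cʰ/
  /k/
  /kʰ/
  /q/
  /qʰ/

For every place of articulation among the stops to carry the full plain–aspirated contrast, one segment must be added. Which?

dental: plain /t̪/, aspirated /t̪ʰ/.
retroflex: plain /ʈ/, aspirated /ʈʰ/.
palatal: plain —, aspirated /cʰ/.
velar: plain /k/, aspirated /kʰ/.
uvular: plain /q/, aspirated /qʰ/.
The palatal row has no plain member, so the gap is the plain palatal stop /c/.

/c/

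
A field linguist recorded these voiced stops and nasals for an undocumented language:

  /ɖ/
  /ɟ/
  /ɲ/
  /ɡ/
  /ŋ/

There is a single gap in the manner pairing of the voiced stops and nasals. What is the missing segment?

place of articulation  oral stop  nasal   
retroflex         ɖ         —       
palatal           ɟ         ɲ       
velar             ɡ         ŋ       
The retroflex row has no nasal member, so the gap is the retroflex nasal /ɳ/.

/ɳ/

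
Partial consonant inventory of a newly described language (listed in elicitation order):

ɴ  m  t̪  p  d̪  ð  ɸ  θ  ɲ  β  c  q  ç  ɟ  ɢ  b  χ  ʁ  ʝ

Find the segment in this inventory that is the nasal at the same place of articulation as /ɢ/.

/ɢ/ is a voiced uvular stop.
The nasal at the same place is an uvular nasal — in this inventory, /ɴ/.

/ɴ/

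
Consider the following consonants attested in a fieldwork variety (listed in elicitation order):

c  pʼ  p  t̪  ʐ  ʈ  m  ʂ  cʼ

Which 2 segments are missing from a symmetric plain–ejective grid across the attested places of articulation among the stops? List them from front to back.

Plain: /p/ (bilabial), /t̪/ (dental), /ʈ/ (retroflex), /c/ (palatal).
Ejective: /pʼ/ (bilabial), /cʼ/ (palatal).
Gaps, from front to back: dental lacks ejective (/t̪ʼ/); retroflex lacks ejective (/ʈʼ/).

/t̪ʼ/, /ʈʼ/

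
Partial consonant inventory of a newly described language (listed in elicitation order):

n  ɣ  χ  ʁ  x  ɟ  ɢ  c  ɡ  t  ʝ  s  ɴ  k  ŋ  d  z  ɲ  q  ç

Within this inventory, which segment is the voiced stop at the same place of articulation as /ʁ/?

/ɢ/

/ʁ/ is a voiced uvular fricative.
The voiced stop at the same place is a voiced uvular stop — in this inventory, /ɢ/.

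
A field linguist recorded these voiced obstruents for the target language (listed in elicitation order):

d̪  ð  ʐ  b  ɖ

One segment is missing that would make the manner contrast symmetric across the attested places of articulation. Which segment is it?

/β/

bilabial: stop /b/, fricative —.
dental: stop /d̪/, fricative /ð/.
retroflex: stop /ɖ/, fricative /ʐ/.
The bilabial row has no fricative member, so the gap is the bilabial fricative /β/.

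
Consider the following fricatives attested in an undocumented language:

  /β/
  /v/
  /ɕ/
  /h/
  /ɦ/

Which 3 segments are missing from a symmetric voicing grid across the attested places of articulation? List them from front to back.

/ɸ/, /f/, /ʑ/

place of articulation  voiceless  voiced  
bilabial          —         β       
labiodental       —         v       
alveolo-palatal   ɕ         —       
glottal           h         ɦ       
Gaps, from front to back: bilabial lacks voiceless (/ɸ/); labiodental lacks voiceless (/f/); alveolo-palatal lacks voiced (/ʑ/).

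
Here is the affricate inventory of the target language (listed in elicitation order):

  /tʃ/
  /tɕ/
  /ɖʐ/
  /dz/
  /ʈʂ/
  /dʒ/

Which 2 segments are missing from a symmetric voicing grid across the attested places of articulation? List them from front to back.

Voiceless: /tʃ/ (postalveolar), /ʈʂ/ (retroflex), /tɕ/ (alveolo-palatal).
Voiced: /dz/ (alveolar), /dʒ/ (postalveolar), /ɖʐ/ (retroflex).
Gaps, from front to back: alveolar lacks voiceless (/ts/); alveolo-palatal lacks voiced (/dʑ/).

/ts/, /dʑ/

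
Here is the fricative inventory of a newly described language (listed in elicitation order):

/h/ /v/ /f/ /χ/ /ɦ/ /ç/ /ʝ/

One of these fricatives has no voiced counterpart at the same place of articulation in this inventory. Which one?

Labiodental: /f/ ~ /v/
Palatal: /ç/ ~ /ʝ/
Glottal: /h/ ~ /ɦ/
Uvular: only /χ/ (voiceless); no voiced partner.
So /χ/ is the unpaired segment.

/χ/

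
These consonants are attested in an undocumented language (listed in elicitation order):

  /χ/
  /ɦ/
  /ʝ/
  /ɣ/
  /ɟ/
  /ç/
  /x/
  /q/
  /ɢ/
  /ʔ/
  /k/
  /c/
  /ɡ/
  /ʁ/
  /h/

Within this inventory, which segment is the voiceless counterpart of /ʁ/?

/ʁ/ is a voiced uvular fricative.
The voiceless counterpart is a voiceless uvular fricative — in this inventory, /χ/.

/χ/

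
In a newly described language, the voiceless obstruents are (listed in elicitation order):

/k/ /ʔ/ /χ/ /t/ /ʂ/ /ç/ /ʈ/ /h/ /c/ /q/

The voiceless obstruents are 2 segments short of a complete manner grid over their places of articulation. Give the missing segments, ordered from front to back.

/s/, /x/

alveolar: stop /t/, fricative —.
retroflex: stop /ʈ/, fricative /ʂ/.
palatal: stop /c/, fricative /ç/.
velar: stop /k/, fricative —.
uvular: stop /q/, fricative /χ/.
glottal: stop /ʔ/, fricative /h/.
Gaps, from front to back: alveolar lacks fricative (/s/); velar lacks fricative (/x/).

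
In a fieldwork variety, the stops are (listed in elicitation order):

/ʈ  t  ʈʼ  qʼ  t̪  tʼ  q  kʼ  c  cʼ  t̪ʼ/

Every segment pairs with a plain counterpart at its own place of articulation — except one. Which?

Dental: /t̪/ ~ /t̪ʼ/
Alveolar: /t/ ~ /tʼ/
Retroflex: /ʈ/ ~ /ʈʼ/
Palatal: /c/ ~ /cʼ/
Uvular: /q/ ~ /qʼ/
Velar: only /kʼ/ (ejective); no plain partner.
So /kʼ/ is the unpaired segment.

/kʼ/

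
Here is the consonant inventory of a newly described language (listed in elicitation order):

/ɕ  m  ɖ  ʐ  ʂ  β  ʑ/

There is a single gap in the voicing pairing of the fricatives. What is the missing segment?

/ɸ/

Voiceless: /ʂ/ (retroflex), /ɕ/ (alveolo-palatal).
Voiced: /β/ (bilabial), /ʐ/ (retroflex), /ʑ/ (alveolo-palatal).
The bilabial row has no voiceless member, so the gap is the voiceless bilabial fricative /ɸ/.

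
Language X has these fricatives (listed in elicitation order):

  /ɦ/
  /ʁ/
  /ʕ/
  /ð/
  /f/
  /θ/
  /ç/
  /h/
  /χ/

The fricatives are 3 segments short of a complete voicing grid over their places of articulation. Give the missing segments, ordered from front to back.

/v/, /ʝ/, /ħ/

labiodental: voiceless /f/, voiced —.
dental: voiceless /θ/, voiced /ð/.
palatal: voiceless /ç/, voiced —.
uvular: voiceless /χ/, voiced /ʁ/.
pharyngeal: voiceless —, voiced /ʕ/.
glottal: voiceless /h/, voiced /ɦ/.
Gaps, from front to back: labiodental lacks voiced (/v/); palatal lacks voiced (/ʝ/); pharyngeal lacks voiceless (/ħ/).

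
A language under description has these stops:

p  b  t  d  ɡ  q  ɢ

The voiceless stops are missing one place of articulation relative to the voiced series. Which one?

velar

Voiceless: /p/ (bilabial), /t/ (alveolar), /q/ (uvular).
Voiced: /b/ (bilabial), /d/ (alveolar), /ɡ/ (velar), /ɢ/ (uvular).
Every place of articulation has a voiceless member except velar, where /k/ would be expected.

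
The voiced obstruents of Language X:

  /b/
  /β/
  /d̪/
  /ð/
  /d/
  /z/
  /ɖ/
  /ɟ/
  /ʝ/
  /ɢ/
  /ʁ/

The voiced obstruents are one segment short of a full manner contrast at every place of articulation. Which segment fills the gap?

place of articulation  stop      fricative
bilabial          b         β       
dental            d̪        ð       
alveolar          d         z       
retroflex         ɖ         —       
palatal           ɟ         ʝ       
uvular            ɢ         ʁ       
The retroflex row has no fricative member, so the gap is the retroflex fricative /ʐ/.

/ʐ/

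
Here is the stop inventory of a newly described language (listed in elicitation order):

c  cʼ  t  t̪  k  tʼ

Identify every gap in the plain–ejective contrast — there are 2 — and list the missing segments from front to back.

/t̪ʼ/, /kʼ/

Plain: /t̪/ (dental), /t/ (alveolar), /c/ (palatal), /k/ (velar).
Ejective: /tʼ/ (alveolar), /cʼ/ (palatal).
Gaps, from front to back: dental lacks ejective (/t̪ʼ/); velar lacks ejective (/kʼ/).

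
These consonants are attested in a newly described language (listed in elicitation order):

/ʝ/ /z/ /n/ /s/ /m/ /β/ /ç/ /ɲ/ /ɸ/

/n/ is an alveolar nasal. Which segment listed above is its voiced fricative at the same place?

/z/

The voiced fricative at the same place is a voiced alveolar fricative — in this inventory, /z/.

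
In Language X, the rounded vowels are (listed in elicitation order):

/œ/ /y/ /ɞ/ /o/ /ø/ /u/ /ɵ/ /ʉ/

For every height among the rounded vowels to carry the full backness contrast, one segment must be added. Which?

Front: /y/ (high), /ø/ (high-mid), /œ/ (low-mid).
Central: /ʉ/ (high), /ɵ/ (high-mid), /ɞ/ (low-mid).
Back: /u/ (high), /o/ (high-mid).
The low-mid row has no back member, so the gap is the low-mid back rounded vowel /ɔ/.

/ɔ/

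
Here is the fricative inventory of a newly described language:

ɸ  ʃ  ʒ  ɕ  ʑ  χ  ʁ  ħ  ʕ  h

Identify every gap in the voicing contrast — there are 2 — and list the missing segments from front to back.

/β/, /ɦ/

Voiceless: /ɸ/ (bilabial), /ʃ/ (postalveolar), /ɕ/ (alveolo-palatal), /χ/ (uvular), /ħ/ (pharyngeal), /h/ (glottal).
Voiced: /ʒ/ (postalveolar), /ʑ/ (alveolo-palatal), /ʁ/ (uvular), /ʕ/ (pharyngeal).
Gaps, from front to back: bilabial lacks voiced (/β/); glottal lacks voiced (/ɦ/).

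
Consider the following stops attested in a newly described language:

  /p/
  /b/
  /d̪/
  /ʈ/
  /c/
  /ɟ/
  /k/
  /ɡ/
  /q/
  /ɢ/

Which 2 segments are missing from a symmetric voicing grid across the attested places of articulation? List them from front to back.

bilabial: voiceless /p/, voiced /b/.
dental: voiceless —, voiced /d̪/.
retroflex: voiceless /ʈ/, voiced —.
palatal: voiceless /c/, voiced /ɟ/.
velar: voiceless /k/, voiced /ɡ/.
uvular: voiceless /q/, voiced /ɢ/.
Gaps, from front to back: dental lacks voiceless (/t̪/); retroflex lacks voiced (/ɖ/).

/t̪/, /ɖ/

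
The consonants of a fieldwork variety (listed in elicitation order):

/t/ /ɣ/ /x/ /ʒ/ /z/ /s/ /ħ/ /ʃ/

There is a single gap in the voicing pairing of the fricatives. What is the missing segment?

/ʕ/

alveolar: voiceless /s/, voiced /z/.
postalveolar: voiceless /ʃ/, voiced /ʒ/.
velar: voiceless /x/, voiced /ɣ/.
pharyngeal: voiceless /ħ/, voiced —.
The pharyngeal row has no voiced member, so the gap is the voiced pharyngeal fricative /ʕ/.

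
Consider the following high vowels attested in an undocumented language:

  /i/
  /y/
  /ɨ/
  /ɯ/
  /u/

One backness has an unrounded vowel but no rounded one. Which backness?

central

front: unrounded /i/, rounded /y/.
central: unrounded /ɨ/, rounded —.
back: unrounded /ɯ/, rounded /u/.
Every backness has a rounded member except central, where /ʉ/ would be expected.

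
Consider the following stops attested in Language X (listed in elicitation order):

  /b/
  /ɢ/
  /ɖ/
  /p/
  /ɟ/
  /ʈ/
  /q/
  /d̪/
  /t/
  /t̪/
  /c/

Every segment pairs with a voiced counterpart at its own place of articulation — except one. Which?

Bilabial: /p/ ~ /b/
Dental: /t̪/ ~ /d̪/
Retroflex: /ʈ/ ~ /ɖ/
Palatal: /c/ ~ /ɟ/
Uvular: /q/ ~ /ɢ/
Alveolar: only /t/ (voiceless); no voiced partner.
So /t/ is the unpaired segment.

/t/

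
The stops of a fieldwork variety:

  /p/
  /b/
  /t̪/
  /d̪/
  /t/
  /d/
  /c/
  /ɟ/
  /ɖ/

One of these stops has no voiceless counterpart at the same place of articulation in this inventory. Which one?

/ɖ/

Bilabial: /p/ ~ /b/
Dental: /t̪/ ~ /d̪/
Alveolar: /t/ ~ /d/
Palatal: /c/ ~ /ɟ/
Retroflex: only /ɖ/ (voiced); no voiceless partner.
So /ɖ/ is the unpaired segment.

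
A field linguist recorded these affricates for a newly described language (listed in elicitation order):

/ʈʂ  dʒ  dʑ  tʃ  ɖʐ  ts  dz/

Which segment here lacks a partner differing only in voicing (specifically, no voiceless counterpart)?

/dʑ/

Alveolar: /ts/ ~ /dz/
Postalveolar: /tʃ/ ~ /dʒ/
Retroflex: /ʈʂ/ ~ /ɖʐ/
Alveolo-palatal: only /dʑ/ (voiced); no voiceless partner.
So /dʑ/ is the unpaired segment.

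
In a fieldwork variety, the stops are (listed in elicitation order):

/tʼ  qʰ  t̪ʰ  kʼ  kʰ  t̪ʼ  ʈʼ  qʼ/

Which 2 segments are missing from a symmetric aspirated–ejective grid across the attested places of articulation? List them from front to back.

Aspirated: /t̪ʰ/ (dental), /kʰ/ (velar), /qʰ/ (uvular).
Ejective: /t̪ʼ/ (dental), /tʼ/ (alveolar), /ʈʼ/ (retroflex), /kʼ/ (velar), /qʼ/ (uvular).
Gaps, from front to back: alveolar lacks aspirated (/tʰ/); retroflex lacks aspirated (/ʈʰ/).

/tʰ/, /ʈʰ/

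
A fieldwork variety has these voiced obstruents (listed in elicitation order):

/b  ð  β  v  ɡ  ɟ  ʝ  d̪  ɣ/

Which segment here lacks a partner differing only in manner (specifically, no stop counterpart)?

Bilabial: /b/ ~ /β/
Dental: /d̪/ ~ /ð/
Palatal: /ɟ/ ~ /ʝ/
Velar: /ɡ/ ~ /ɣ/
Labiodental: only /v/ (fricative); no stop partner.
So /v/ is the unpaired segment.

/v/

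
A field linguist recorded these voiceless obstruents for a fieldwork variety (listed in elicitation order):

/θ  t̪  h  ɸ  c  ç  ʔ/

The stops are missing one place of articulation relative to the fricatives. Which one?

bilabial

Stop: /t̪/ (dental), /c/ (palatal), /ʔ/ (glottal).
Fricative: /ɸ/ (bilabial), /θ/ (dental), /ç/ (palatal), /h/ (glottal).
Every place of articulation has a stop member except bilabial, where /p/ would be expected.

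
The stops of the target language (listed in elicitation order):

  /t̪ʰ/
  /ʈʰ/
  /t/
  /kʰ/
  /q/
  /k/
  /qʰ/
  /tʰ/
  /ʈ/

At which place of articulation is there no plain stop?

dental: plain —, aspirated /t̪ʰ/.
alveolar: plain /t/, aspirated /tʰ/.
retroflex: plain /ʈ/, aspirated /ʈʰ/.
velar: plain /k/, aspirated /kʰ/.
uvular: plain /q/, aspirated /qʰ/.
Every place of articulation has a plain member except dental, where /t̪/ would be expected.

dental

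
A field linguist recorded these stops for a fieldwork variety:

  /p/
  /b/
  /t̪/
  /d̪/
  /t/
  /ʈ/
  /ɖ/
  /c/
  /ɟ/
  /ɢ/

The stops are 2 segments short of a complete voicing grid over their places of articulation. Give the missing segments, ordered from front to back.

bilabial: voiceless /p/, voiced /b/.
dental: voiceless /t̪/, voiced /d̪/.
alveolar: voiceless /t/, voiced —.
retroflex: voiceless /ʈ/, voiced /ɖ/.
palatal: voiceless /c/, voiced /ɟ/.
uvular: voiceless —, voiced /ɢ/.
Gaps, from front to back: alveolar lacks voiced (/d/); uvular lacks voiceless (/q/).

/d/, /q/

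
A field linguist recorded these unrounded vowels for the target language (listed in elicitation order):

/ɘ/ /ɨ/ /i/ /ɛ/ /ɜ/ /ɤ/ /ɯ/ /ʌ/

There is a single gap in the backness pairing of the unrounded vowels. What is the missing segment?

height            front     central   back    
high              i         ɨ         ɯ       
high-mid          —         ɘ         ɤ       
low-mid           ɛ         ɜ         ʌ       
The high-mid row has no front member, so the gap is the high-mid front unrounded vowel /e/.

/e/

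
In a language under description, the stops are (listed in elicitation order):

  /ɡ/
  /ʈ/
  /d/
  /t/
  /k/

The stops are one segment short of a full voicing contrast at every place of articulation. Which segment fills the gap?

Voiceless: /t/ (alveolar), /ʈ/ (retroflex), /k/ (velar).
Voiced: /d/ (alveolar), /ɡ/ (velar).
The retroflex row has no voiced member, so the gap is the voiced retroflex stop /ɖ/.

/ɖ/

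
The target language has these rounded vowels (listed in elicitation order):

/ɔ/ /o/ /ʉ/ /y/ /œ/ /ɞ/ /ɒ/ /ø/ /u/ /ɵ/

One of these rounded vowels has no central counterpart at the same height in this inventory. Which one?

High: /y/ ~ /ʉ/ ~ /u/
High-mid: /ø/ ~ /ɵ/ ~ /o/
Low-mid: /œ/ ~ /ɞ/ ~ /ɔ/
Low: only /ɒ/ (back); no central partner.
So /ɒ/ is the unpaired segment.

/ɒ/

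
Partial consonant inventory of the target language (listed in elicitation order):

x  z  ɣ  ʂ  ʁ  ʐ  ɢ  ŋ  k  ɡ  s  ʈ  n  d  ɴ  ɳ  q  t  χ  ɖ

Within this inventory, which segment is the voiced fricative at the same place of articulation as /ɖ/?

/ɖ/ is a voiced retroflex stop.
The voiced fricative at the same place is a voiced retroflex fricative — in this inventory, /ʐ/.

/ʐ/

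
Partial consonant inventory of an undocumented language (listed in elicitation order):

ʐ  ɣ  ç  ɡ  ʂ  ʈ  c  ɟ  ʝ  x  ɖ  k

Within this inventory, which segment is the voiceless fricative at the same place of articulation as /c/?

/c/ is a voiceless palatal stop.
The voiceless fricative at the same place is a voiceless palatal fricative — in this inventory, /ç/.

/ç/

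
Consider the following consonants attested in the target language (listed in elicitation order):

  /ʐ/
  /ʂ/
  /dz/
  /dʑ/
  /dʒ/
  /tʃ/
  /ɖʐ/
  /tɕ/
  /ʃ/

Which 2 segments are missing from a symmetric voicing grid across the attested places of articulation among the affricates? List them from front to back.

place of articulation  voiceless  voiced  
alveolar          —         dz      
postalveolar      tʃ        dʒ      
retroflex         —         ɖʐ      
alveolo-palatal   tɕ        dʑ      
Gaps, from front to back: alveolar lacks voiceless (/ts/); retroflex lacks voiceless (/ʈʂ/).

/ts/, /ʈʂ/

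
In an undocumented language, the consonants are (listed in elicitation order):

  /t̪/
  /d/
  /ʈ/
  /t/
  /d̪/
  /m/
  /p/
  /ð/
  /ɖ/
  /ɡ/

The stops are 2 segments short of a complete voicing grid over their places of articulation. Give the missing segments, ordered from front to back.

/b/, /k/

place of articulation  voiceless  voiced  
bilabial          p         —       
dental            t̪        d̪      
alveolar          t         d       
retroflex         ʈ         ɖ       
velar             —         ɡ       
Gaps, from front to back: bilabial lacks voiced (/b/); velar lacks voiceless (/k/).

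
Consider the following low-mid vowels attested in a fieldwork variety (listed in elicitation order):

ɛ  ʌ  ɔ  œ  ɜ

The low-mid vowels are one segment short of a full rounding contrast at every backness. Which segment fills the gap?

/ɞ/

front: unrounded /ɛ/, rounded /œ/.
central: unrounded /ɜ/, rounded —.
back: unrounded /ʌ/, rounded /ɔ/.
The central row has no rounded member, so the gap is the central rounded vowel /ɞ/.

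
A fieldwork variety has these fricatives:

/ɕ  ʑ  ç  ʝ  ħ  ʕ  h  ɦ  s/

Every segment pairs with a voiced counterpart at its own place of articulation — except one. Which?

Alveolo-palatal: /ɕ/ ~ /ʑ/
Palatal: /ç/ ~ /ʝ/
Pharyngeal: /ħ/ ~ /ʕ/
Glottal: /h/ ~ /ɦ/
Alveolar: only /s/ (voiceless); no voiced partner.
So /s/ is the unpaired segment.

/s/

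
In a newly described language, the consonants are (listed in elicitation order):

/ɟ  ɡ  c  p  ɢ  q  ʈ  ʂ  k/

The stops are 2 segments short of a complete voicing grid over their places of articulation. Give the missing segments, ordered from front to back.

/b/, /ɖ/

bilabial: voiceless /p/, voiced —.
retroflex: voiceless /ʈ/, voiced —.
palatal: voiceless /c/, voiced /ɟ/.
velar: voiceless /k/, voiced /ɡ/.
uvular: voiceless /q/, voiced /ɢ/.
Gaps, from front to back: bilabial lacks voiced (/b/); retroflex lacks voiced (/ɖ/).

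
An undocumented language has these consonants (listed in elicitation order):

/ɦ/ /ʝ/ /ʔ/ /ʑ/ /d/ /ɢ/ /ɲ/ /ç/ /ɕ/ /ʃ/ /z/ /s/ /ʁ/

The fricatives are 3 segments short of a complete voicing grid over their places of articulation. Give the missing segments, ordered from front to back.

alveolar: voiceless /s/, voiced /z/.
postalveolar: voiceless /ʃ/, voiced —.
alveolo-palatal: voiceless /ɕ/, voiced /ʑ/.
palatal: voiceless /ç/, voiced /ʝ/.
uvular: voiceless —, voiced /ʁ/.
glottal: voiceless —, voiced /ɦ/.
Gaps, from front to back: postalveolar lacks voiced (/ʒ/); uvular lacks voiceless (/χ/); glottal lacks voiceless (/h/).

/ʒ/, /χ/, /h/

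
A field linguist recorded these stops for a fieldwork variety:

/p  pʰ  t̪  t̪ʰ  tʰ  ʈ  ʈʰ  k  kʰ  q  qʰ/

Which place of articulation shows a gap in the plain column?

alveolar

place of articulation  plain     aspirated
bilabial          p         pʰ      
dental            t̪        t̪ʰ     
alveolar          —         tʰ      
retroflex         ʈ         ʈʰ      
velar             k         kʰ      
uvular            q         qʰ      
Every place of articulation has a plain member except alveolar, where /t/ would be expected.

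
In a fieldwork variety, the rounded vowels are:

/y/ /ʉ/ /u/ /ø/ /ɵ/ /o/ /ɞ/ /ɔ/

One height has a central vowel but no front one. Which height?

low-mid

height            front     central   back    
high              y         ʉ         u       
high-mid          ø         ɵ         o       
low-mid           —         ɞ         ɔ       
Every height has a front member except low-mid, where /œ/ would be expected.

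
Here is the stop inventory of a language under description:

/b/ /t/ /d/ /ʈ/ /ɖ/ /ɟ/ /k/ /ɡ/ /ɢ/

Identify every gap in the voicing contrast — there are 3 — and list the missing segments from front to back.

/p/, /c/, /q/

place of articulation  voiceless  voiced  
bilabial          —         b       
alveolar          t         d       
retroflex         ʈ         ɖ       
palatal           —         ɟ       
velar             k         ɡ       
uvular            —         ɢ       
Gaps, from front to back: bilabial lacks voiceless (/p/); palatal lacks voiceless (/c/); uvular lacks voiceless (/q/).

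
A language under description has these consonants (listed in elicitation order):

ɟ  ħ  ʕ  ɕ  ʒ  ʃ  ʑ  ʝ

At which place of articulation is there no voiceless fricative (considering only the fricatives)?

postalveolar: voiceless /ʃ/, voiced /ʒ/.
alveolo-palatal: voiceless /ɕ/, voiced /ʑ/.
palatal: voiceless —, voiced /ʝ/.
pharyngeal: voiceless /ħ/, voiced /ʕ/.
Every place of articulation has a voiceless member except palatal, where /ç/ would be expected.

palatal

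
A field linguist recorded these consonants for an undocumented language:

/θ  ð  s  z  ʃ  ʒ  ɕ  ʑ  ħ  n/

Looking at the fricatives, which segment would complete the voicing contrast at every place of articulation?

/ʕ/

dental: voiceless /θ/, voiced /ð/.
alveolar: voiceless /s/, voiced /z/.
postalveolar: voiceless /ʃ/, voiced /ʒ/.
alveolo-palatal: voiceless /ɕ/, voiced /ʑ/.
pharyngeal: voiceless /ħ/, voiced —.
The pharyngeal row has no voiced member, so the gap is the voiced pharyngeal fricative /ʕ/.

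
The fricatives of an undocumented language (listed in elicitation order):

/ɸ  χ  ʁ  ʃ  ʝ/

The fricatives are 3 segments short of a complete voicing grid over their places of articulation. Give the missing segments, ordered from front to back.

/β/, /ʒ/, /ç/

Voiceless: /ɸ/ (bilabial), /ʃ/ (postalveolar), /χ/ (uvular).
Voiced: /ʝ/ (palatal), /ʁ/ (uvular).
Gaps, from front to back: bilabial lacks voiced (/β/); postalveolar lacks voiced (/ʒ/); palatal lacks voiceless (/ç/).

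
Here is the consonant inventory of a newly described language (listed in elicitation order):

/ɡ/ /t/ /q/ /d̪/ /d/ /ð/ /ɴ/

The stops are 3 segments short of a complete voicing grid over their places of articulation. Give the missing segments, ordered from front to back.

place of articulation  voiceless  voiced  
dental            —         d̪      
alveolar          t         d       
velar             —         ɡ       
uvular            q         —       
Gaps, from front to back: dental lacks voiceless (/t̪/); velar lacks voiceless (/k/); uvular lacks voiced (/ɢ/).

/t̪/, /k/, /ɢ/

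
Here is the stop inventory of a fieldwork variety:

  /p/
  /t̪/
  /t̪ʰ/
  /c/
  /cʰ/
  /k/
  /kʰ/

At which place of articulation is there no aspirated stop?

bilabial

Plain: /p/ (bilabial), /t̪/ (dental), /c/ (palatal), /k/ (velar).
Aspirated: /t̪ʰ/ (dental), /cʰ/ (palatal), /kʰ/ (velar).
Every place of articulation has an aspirated member except bilabial, where /pʰ/ would be expected.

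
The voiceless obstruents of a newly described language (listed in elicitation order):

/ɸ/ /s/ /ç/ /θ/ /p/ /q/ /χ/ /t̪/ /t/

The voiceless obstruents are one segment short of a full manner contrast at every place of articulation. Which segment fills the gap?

/c/

Stop: /p/ (bilabial), /t̪/ (dental), /t/ (alveolar), /q/ (uvular).
Fricative: /ɸ/ (bilabial), /θ/ (dental), /s/ (alveolar), /ç/ (palatal), /χ/ (uvular).
The palatal row has no stop member, so the gap is the palatal stop /c/.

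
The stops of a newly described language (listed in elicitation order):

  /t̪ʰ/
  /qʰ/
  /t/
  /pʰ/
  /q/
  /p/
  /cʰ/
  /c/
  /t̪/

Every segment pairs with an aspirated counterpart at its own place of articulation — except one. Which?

/t/

Bilabial: /p/ ~ /pʰ/
Dental: /t̪/ ~ /t̪ʰ/
Palatal: /c/ ~ /cʰ/
Uvular: /q/ ~ /qʰ/
Alveolar: only /t/ (plain); no aspirated partner.
So /t/ is the unpaired segment.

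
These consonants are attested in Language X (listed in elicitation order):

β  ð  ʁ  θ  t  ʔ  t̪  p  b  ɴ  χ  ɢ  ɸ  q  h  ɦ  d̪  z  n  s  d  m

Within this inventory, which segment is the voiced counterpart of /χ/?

/χ/ is a voiceless uvular fricative.
The voiced counterpart is a voiced uvular fricative — in this inventory, /ʁ/.

/ʁ/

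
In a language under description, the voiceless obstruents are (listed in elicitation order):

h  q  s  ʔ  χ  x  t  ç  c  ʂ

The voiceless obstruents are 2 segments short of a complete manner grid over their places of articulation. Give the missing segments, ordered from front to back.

Stop: /t/ (alveolar), /c/ (palatal), /q/ (uvular), /ʔ/ (glottal).
Fricative: /s/ (alveolar), /ʂ/ (retroflex), /ç/ (palatal), /x/ (velar), /χ/ (uvular), /h/ (glottal).
Gaps, from front to back: retroflex lacks stop (/ʈ/); velar lacks stop (/k/).

/ʈ/, /k/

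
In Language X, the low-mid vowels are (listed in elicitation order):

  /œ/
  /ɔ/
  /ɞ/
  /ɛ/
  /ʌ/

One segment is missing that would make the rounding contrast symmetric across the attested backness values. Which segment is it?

front: unrounded /ɛ/, rounded /œ/.
central: unrounded —, rounded /ɞ/.
back: unrounded /ʌ/, rounded /ɔ/.
The central row has no unrounded member, so the gap is the central unrounded vowel /ɜ/.

/ɜ/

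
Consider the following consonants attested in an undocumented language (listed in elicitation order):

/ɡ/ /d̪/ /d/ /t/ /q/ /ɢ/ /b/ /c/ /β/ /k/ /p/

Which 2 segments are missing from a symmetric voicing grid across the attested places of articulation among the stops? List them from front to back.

Voiceless: /p/ (bilabial), /t/ (alveolar), /c/ (palatal), /k/ (velar), /q/ (uvular).
Voiced: /b/ (bilabial), /d̪/ (dental), /d/ (alveolar), /ɡ/ (velar), /ɢ/ (uvular).
Gaps, from front to back: dental lacks voiceless (/t̪/); palatal lacks voiced (/ɟ/).

/t̪/, /ɟ/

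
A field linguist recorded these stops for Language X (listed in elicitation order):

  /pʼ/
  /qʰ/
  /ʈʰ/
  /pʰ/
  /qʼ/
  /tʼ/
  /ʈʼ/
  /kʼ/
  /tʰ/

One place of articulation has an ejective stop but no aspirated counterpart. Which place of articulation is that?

Aspirated: /pʰ/ (bilabial), /tʰ/ (alveolar), /ʈʰ/ (retroflex), /qʰ/ (uvular).
Ejective: /pʼ/ (bilabial), /tʼ/ (alveolar), /ʈʼ/ (retroflex), /kʼ/ (velar), /qʼ/ (uvular).
Every place of articulation has an aspirated member except velar, where /kʰ/ would be expected.

velar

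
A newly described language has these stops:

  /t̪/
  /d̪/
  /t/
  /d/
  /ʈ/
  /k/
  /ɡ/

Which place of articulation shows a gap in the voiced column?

retroflex

Voiceless: /t̪/ (dental), /t/ (alveolar), /ʈ/ (retroflex), /k/ (velar).
Voiced: /d̪/ (dental), /d/ (alveolar), /ɡ/ (velar).
Every place of articulation has a voiced member except retroflex, where /ɖ/ would be expected.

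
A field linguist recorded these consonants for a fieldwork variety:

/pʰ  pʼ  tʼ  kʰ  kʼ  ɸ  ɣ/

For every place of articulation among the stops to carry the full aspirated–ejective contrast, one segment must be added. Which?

/tʰ/

bilabial: aspirated /pʰ/, ejective /pʼ/.
alveolar: aspirated —, ejective /tʼ/.
velar: aspirated /kʰ/, ejective /kʼ/.
The alveolar row has no aspirated member, so the gap is the aspirated alveolar stop /tʰ/.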